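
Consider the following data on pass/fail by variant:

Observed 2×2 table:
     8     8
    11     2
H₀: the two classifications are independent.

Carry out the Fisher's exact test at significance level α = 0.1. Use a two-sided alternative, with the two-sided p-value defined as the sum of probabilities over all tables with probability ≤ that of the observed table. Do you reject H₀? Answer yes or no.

reject H₀: no

Margins: r₁=16, r₂=13, c₁=19, c₂=10, n=29
p_obs = C(16,8)·C(13,11)/C(29,19); sum pmf over tables with pmf ≤ p_obs
p-value (two-sided) = 0.11421
At α=0.1: p ≥ α → fail to reject H₀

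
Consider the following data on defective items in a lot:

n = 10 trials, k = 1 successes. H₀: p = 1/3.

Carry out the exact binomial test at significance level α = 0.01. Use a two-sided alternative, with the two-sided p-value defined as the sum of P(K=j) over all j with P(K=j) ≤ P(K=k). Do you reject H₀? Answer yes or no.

Exact binomial: n=10, k=1, p₀=1/3=0.3333
P(X=j) = C(n,j)·p₀^j·(1−p₀)^(n−j); p = Σ P(X=j) over j with P(X=j) ≤ P(X=1)
p-value (two-sided) = 0.18061
At α=0.01: p ≥ α → fail to reject H₀

reject H₀: no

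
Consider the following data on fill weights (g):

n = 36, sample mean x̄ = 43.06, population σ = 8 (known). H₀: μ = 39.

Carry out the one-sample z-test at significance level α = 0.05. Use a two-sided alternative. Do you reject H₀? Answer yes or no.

reject H₀: yes

SE = σ/√n = 8/√36 = 1.3333
z = (x̄−μ₀)/SE = (43.06−39)/1.3333 = 3.0450
p-value (two-sided) = 0.00233
At α=0.05: p < α → reject H₀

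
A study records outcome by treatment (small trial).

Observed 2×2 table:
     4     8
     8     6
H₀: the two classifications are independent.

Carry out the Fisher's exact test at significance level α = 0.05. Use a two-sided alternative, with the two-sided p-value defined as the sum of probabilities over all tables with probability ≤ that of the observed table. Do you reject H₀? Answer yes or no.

Margins: r₁=12, r₂=14, c₁=12, c₂=14, n=26
p_obs = C(12,4)·C(14,8)/C(26,12); sum pmf over tables with pmf ≤ p_obs
p-value (two-sided) = 0.26706
At α=0.05: p ≥ α → fail to reject H₀

reject H₀: no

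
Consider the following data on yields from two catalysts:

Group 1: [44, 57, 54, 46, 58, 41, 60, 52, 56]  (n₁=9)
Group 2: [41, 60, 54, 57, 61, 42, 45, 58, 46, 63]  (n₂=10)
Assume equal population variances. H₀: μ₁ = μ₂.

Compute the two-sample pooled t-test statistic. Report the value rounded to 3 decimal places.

x̄₁=52.000, s₁=6.764, n₁=9
x̄₂=52.700, s₂=8.381, n₂=10
s_p² = [8·6.764² + 9·8.381²]/17 = 58.7118
SE = √(s_p²·(1/9+1/10)) = 3.5206
t = (52.000−52.700)/3.5206 = -0.1988
df = 17

test statistic = -0.199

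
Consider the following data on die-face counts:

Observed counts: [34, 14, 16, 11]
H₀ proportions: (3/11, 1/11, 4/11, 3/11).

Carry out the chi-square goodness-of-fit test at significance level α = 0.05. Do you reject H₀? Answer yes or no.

reject H₀: yes

n = 75; E_i = n·p_i = [20.45, 6.82, 27.27, 20.45]
χ² = (34−20.45)²/20.45 + (14−6.82)²/6.82 + (16−27.27)²/27.27 + (11−20.45)²/20.45 = 25.5644
df = 3
p-value (upper-tail) = 0.00001
At α=0.05: p < α → reject H₀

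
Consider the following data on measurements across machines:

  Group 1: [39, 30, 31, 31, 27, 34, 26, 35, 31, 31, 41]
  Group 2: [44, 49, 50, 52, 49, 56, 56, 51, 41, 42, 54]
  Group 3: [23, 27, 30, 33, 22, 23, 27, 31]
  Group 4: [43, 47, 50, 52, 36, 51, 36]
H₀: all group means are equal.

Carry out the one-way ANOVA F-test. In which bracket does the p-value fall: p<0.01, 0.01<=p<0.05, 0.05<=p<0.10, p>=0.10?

Group means [32.36, 49.45, 27.00, 45.00], grand mean 38.676
SSB = Σnᵢ(x̄ᵢ−x̄)² = 3086.835; SSW = ΣΣ(x−x̄ᵢ)² = 881.273
MSB = 3086.835/3 = 1028.9451; MSW = 881.273/33 = 26.7052
F = MSB/MSW = 38.5297
df = (3, 33)
p-value (upper-tail) = 0.00000
→ bracket: p<0.01

p-value bracket: p<0.01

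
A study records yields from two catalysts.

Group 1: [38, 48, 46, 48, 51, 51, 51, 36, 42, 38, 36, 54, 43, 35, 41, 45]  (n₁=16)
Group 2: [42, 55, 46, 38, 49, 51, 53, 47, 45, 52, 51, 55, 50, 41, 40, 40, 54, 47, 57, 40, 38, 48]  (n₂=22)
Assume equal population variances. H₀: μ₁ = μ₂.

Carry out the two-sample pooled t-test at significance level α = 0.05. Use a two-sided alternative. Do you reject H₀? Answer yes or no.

x̄₁=43.938, s₁=6.213, n₁=16
x̄₂=47.227, s₂=6.007, n₂=22
s_p² = [15·6.213² + 21·6.007²]/36 = 37.1334
SE = √(s_p²·(1/16+1/22)) = 2.0022
t = (43.938−47.227)/2.0022 = -1.6431
df = 36
p-value (two-sided) = 0.10907
At α=0.05: p ≥ α → fail to reject H₀

reject H₀: no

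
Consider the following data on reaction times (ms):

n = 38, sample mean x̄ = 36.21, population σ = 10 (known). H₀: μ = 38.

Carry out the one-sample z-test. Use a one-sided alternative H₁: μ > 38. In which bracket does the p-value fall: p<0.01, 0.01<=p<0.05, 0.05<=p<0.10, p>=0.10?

p-value bracket: p>=0.10

SE = σ/√n = 10/√38 = 1.6222
z = (x̄−μ₀)/SE = (36.21−38)/1.6222 = -1.1034
p-value (one-sided, H₁ greater) = 0.86508
→ bracket: p>=0.10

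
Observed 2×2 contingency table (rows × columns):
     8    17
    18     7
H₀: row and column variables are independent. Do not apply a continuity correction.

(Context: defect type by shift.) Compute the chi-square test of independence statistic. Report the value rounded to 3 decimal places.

Row totals [25, 25], col totals [26, 24], n=50
χ² = (8−13.00)²/13.00 + (17−12.00)²/12.00 + (18−13.00)²/13.00 + (7−12.00)²/12.00 = 8.0128
df = 1

test statistic = 8.013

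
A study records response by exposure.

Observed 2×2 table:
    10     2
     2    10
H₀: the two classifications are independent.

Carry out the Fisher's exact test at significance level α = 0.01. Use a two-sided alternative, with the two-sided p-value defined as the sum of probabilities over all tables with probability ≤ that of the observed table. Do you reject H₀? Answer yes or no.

Margins: r₁=12, r₂=12, c₁=12, c₂=12, n=24
p_obs = C(12,10)·C(12,2)/C(24,12); sum pmf over tables with pmf ≤ p_obs
p-value (two-sided) = 0.00333
At α=0.01: p < α → reject H₀

reject H₀: yes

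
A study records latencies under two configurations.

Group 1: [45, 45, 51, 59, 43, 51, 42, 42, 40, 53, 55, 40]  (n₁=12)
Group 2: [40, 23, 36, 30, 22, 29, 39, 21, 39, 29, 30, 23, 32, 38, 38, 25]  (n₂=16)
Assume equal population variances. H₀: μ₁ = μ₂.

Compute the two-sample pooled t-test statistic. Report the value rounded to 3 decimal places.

test statistic = 6.456

x̄₁=47.167, s₁=6.379, n₁=12
x̄₂=30.875, s₂=6.771, n₂=16
s_p² = [11·6.379² + 15·6.771²]/26 = 43.6699
SE = √(s_p²·(1/12+1/16)) = 2.5236
t = (47.167−30.875)/2.5236 = 6.4557
df = 26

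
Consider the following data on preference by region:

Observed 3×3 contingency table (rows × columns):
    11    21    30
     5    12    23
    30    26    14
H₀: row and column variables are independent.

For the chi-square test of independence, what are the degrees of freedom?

degrees of freedom = 4

df = (r−1)(c−1) = (3−1)·(3−1) = 4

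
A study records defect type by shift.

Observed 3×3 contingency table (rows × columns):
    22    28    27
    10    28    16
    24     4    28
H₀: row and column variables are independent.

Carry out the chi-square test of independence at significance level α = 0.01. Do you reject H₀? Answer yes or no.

reject H₀: yes

Row totals [77, 54, 56], col totals [56, 60, 71], n=187
χ² = (22−23.06)²/23.06 + (28−24.71)²/24.71 + (27−29.24)²/29.24 + (10−16.17)²/16.17 + (28−17.33)²/17.33 + (16−20.50)²/20.50 + (24−16.77)²/16.77 + (4−17.97)²/17.97 + (28−21.26)²/21.26 = 26.6888
df = 4
p-value (upper-tail) = 0.00002
At α=0.01: p < α → reject H₀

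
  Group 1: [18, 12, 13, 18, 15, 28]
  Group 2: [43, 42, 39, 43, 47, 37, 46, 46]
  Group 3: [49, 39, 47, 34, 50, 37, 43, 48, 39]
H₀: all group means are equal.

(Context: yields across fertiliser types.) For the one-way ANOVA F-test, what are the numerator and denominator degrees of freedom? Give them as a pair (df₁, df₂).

k = 3 groups, N = 23 total
df = (k−1, N−k) = (3−1, 23−3) = (2, 20)

degrees of freedom = [2, 20]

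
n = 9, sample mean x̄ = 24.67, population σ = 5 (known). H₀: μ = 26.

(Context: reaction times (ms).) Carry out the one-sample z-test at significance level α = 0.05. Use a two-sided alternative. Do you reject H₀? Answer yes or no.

SE = σ/√n = 5/√9 = 1.6667
z = (x̄−μ₀)/SE = (24.67−26)/1.6667 = -0.7980
p-value (two-sided) = 0.42487
At α=0.05: p ≥ α → fail to reject H₀

reject H₀: no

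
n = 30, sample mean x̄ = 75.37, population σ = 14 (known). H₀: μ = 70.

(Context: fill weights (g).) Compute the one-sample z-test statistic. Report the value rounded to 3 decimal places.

test statistic = 2.101

SE = σ/√n = 14/√30 = 2.5560
z = (x̄−μ₀)/SE = (75.37−70)/2.5560 = 2.1009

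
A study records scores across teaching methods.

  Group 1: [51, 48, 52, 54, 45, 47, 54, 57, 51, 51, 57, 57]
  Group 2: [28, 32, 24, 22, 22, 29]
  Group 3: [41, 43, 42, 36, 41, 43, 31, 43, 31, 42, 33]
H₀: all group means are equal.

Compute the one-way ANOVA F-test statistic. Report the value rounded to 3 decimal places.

test statistic = 72.249

Group means [52.00, 26.17, 38.73], grand mean 41.621
SSB = Σnᵢ(x̄ᵢ−x̄)² = 2817.812; SSW = ΣΣ(x−x̄ᵢ)² = 507.015
MSB = 2817.812/2 = 1408.9062; MSW = 507.015/26 = 19.5006
F = MSB/MSW = 72.2494
df = (2, 26)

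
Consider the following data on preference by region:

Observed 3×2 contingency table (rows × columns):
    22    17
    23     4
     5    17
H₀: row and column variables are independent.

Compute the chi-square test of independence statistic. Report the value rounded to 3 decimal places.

test statistic = 19.279

Row totals [39, 27, 22], col totals [50, 38], n=88
χ² = (22−22.16)²/22.16 + (17−16.84)²/16.84 + (23−15.34)²/15.34 + (4−11.66)²/11.66 + (5−12.50)²/12.50 + (17−9.50)²/9.50 = 19.2790
df = 2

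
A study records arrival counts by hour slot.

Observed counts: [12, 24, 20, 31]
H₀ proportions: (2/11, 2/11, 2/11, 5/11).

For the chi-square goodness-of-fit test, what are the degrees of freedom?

degrees of freedom = 3

df = k − 1 = 4 − 1 = 3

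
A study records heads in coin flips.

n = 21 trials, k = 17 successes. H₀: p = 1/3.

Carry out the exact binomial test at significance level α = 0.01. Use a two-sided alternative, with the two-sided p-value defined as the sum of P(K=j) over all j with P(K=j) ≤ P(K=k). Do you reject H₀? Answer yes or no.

reject H₀: yes

Exact binomial: n=21, k=17, p₀=1/3=0.3333
P(X=j) = C(n,j)·p₀^j·(1−p₀)^(n−j); p = Σ P(X=j) over j with P(X=j) ≤ P(X=17)
p-value (two-sided) = 0.00001
At α=0.01: p < α → reject H₀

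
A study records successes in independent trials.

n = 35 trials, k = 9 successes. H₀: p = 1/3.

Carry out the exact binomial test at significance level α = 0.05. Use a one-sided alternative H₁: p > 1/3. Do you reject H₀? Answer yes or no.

Exact binomial: n=35, k=9, p₀=1/3=0.3333
P(X≥9) from Σ C(n,i)·p₀^i·(1−p₀)^(n−i)
p-value (one-sided, H₁ greater) = 0.87347
At α=0.05: p ≥ α → fail to reject H₀

reject H₀: no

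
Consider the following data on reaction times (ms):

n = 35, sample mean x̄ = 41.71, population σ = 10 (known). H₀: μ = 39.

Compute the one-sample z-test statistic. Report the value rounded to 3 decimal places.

SE = σ/√n = 10/√35 = 1.6903
z = (x̄−μ₀)/SE = (41.71−39)/1.6903 = 1.6033

test statistic = 1.603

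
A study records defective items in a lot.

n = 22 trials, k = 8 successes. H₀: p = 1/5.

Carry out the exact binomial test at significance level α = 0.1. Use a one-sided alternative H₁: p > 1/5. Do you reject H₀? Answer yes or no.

Exact binomial: n=22, k=8, p₀=1/5=0.2000
P(X≥8) from Σ C(n,i)·p₀^i·(1−p₀)^(n−i)
p-value (one-sided, H₁ greater) = 0.05614
At α=0.1: p < α → reject H₀

reject H₀: yes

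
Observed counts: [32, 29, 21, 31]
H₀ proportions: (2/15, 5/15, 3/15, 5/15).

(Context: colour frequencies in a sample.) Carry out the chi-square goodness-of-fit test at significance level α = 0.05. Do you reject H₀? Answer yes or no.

n = 113; E_i = n·p_i = [15.07, 37.67, 22.60, 37.67]
χ² = (32−15.07)²/15.07 + (29−37.67)²/37.67 + (21−22.60)²/22.60 + (31−37.67)²/37.67 = 22.3186
df = 3
p-value (upper-tail) = 0.00006
At α=0.05: p < α → reject H₀

reject H₀: yes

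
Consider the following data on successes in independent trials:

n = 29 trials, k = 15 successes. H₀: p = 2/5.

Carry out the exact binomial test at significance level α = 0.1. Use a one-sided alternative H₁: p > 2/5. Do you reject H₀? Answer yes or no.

Exact binomial: n=29, k=15, p₀=2/5=0.4000
P(X≥15) from Σ C(n,i)·p₀^i·(1−p₀)^(n−i)
p-value (one-sided, H₁ greater) = 0.13621
At α=0.1: p ≥ α → fail to reject H₀

reject H₀: no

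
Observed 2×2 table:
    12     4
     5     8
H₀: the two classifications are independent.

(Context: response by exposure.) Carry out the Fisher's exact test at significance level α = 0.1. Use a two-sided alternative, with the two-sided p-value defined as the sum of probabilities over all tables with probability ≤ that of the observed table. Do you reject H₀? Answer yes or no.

Margins: r₁=16, r₂=13, c₁=17, c₂=12, n=29
p_obs = C(16,12)·C(13,5)/C(29,17); sum pmf over tables with pmf ≤ p_obs
p-value (two-sided) = 0.06670
At α=0.1: p < α → reject H₀

reject H₀: yes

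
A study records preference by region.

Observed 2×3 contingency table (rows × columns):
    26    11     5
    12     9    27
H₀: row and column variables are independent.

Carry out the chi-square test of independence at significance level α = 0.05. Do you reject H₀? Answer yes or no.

Row totals [42, 48], col totals [38, 20, 32], n=90
χ² = (26−17.73)²/17.73 + (11−9.33)²/9.33 + (5−14.93)²/14.93 + (12−20.27)²/20.27 + (9−10.67)²/10.67 + (27−17.07)²/17.07 = 20.1726
df = 2
p-value (upper-tail) = 0.00004
At α=0.05: p < α → reject H₀

reject H₀: yes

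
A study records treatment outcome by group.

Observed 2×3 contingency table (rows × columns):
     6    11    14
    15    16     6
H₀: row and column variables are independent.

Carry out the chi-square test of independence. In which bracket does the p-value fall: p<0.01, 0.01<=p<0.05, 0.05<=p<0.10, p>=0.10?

p-value bracket: 0.01<=p<0.05

Row totals [31, 37], col totals [21, 27, 20], n=68
χ² = (6−9.57)²/9.57 + (11−12.31)²/12.31 + (14−9.12)²/9.12 + (15−11.43)²/11.43 + (16−14.69)²/14.69 + (6−10.88)²/10.88 = 7.5121
df = 2
p-value (upper-tail) = 0.02338
→ bracket: 0.01<=p<0.05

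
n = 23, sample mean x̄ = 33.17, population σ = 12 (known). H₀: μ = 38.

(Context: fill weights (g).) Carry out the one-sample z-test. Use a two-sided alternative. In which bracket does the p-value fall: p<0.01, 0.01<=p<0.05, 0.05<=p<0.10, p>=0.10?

p-value bracket: 0.05<=p<0.10

SE = σ/√n = 12/√23 = 2.5022
z = (x̄−μ₀)/SE = (33.17−38)/2.5022 = -1.9303
p-value (two-sided) = 0.05357
→ bracket: 0.05<=p<0.10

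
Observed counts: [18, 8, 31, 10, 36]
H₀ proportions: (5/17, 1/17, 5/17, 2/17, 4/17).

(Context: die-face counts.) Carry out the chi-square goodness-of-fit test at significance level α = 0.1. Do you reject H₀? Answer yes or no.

reject H₀: yes

n = 103; E_i = n·p_i = [30.29, 6.06, 30.29, 12.12, 24.24]
χ² = (18−30.29)²/30.29 + (8−6.06)²/6.06 + (31−30.29)²/30.29 + (10−12.12)²/12.12 + (36−24.24)²/24.24 = 11.7087
df = 4
p-value (upper-tail) = 0.01965
At α=0.1: p < α → reject H₀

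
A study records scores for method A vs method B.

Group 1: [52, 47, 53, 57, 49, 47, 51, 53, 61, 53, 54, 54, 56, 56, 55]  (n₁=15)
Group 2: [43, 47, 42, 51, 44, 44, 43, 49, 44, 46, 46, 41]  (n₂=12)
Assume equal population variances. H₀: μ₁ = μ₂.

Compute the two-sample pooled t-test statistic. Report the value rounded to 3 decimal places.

x̄₁=53.200, s₁=3.745, n₁=15
x̄₂=45.000, s₂=2.923, n₂=12
s_p² = [14·3.745² + 11·2.923²]/25 = 11.6160
SE = √(s_p²·(1/15+1/12)) = 1.3200
t = (53.200−45.000)/1.3200 = 6.2121
df = 25

test statistic = 6.212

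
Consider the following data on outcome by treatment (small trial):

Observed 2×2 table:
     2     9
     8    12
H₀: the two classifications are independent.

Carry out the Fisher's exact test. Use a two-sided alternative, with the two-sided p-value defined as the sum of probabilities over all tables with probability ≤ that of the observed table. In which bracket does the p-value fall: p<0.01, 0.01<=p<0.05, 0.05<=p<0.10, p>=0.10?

Margins: r₁=11, r₂=20, c₁=10, c₂=21, n=31
p_obs = C(11,2)·C(20,8)/C(31,10); sum pmf over tables with pmf ≤ p_obs
p-value (two-sided) = 0.26172
→ bracket: p>=0.10

p-value bracket: p>=0.10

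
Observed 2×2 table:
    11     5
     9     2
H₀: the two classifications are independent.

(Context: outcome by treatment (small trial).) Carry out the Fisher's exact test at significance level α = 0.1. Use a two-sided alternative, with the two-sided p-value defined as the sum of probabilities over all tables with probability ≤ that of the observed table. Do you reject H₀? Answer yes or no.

reject H₀: no

Margins: r₁=16, r₂=11, c₁=20, c₂=7, n=27
p_obs = C(16,11)·C(11,9)/C(27,20); sum pmf over tables with pmf ≤ p_obs
p-value (two-sided) = 0.66184
At α=0.1: p ≥ α → fail to reject H₀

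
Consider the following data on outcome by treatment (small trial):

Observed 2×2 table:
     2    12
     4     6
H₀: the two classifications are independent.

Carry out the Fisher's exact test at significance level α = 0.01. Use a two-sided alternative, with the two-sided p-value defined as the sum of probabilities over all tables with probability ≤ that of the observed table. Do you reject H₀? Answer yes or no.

Margins: r₁=14, r₂=10, c₁=6, c₂=18, n=24
p_obs = C(14,2)·C(10,4)/C(24,6); sum pmf over tables with pmf ≤ p_obs
p-value (two-sided) = 0.19206
At α=0.01: p ≥ α → fail to reject H₀

reject H₀: no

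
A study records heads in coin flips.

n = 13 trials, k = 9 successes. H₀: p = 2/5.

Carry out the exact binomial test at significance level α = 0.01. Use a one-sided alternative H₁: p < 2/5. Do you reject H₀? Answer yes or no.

Exact binomial: n=13, k=9, p₀=2/5=0.4000
P(X≤9) from Σ C(n,i)·p₀^i·(1−p₀)^(n−i)
p-value (one-sided, H₁ less) = 0.99221
At α=0.01: p ≥ α → fail to reject H₀

reject H₀: no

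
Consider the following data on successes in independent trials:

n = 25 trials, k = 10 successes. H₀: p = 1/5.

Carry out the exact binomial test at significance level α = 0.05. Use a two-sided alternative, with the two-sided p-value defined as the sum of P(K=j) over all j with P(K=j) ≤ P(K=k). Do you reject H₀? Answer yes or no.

Exact binomial: n=25, k=10, p₀=1/5=0.2000
P(X=j) = C(n,j)·p₀^j·(1−p₀)^(n−j); p = Σ P(X=j) over j with P(X=j) ≤ P(X=10)
p-value (two-sided) = 0.02111
At α=0.05: p < α → reject H₀

reject H₀: yes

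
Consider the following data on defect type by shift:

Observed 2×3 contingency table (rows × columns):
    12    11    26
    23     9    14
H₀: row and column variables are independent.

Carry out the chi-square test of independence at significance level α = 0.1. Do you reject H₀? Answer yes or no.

Row totals [49, 46], col totals [35, 20, 40], n=95
χ² = (12−18.05)²/18.05 + (11−10.32)²/10.32 + (26−20.63)²/20.63 + (23−16.95)²/16.95 + (9−9.68)²/9.68 + (14−19.37)²/19.37 = 7.1696
df = 2
p-value (upper-tail) = 0.02774
At α=0.1: p < α → reject H₀

reject H₀: yes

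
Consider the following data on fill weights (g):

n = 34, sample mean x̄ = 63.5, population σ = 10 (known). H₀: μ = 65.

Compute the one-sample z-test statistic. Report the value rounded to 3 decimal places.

SE = σ/√n = 10/√34 = 1.7150
z = (x̄−μ₀)/SE = (63.5−65)/1.7150 = -0.8746

test statistic = -0.875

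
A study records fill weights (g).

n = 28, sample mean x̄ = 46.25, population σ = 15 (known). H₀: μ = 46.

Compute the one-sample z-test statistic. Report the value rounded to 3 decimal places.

test statistic = 0.088

SE = σ/√n = 15/√28 = 2.8347
z = (x̄−μ₀)/SE = (46.25−46)/2.8347 = 0.0882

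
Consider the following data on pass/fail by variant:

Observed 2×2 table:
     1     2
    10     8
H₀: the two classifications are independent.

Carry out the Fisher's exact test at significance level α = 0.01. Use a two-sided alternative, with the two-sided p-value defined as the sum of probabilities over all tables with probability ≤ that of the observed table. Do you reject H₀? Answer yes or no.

reject H₀: no

Margins: r₁=3, r₂=18, c₁=11, c₂=10, n=21
p_obs = C(3,1)·C(18,10)/C(21,11); sum pmf over tables with pmf ≤ p_obs
p-value (two-sided) = 0.58647
At α=0.01: p ≥ α → fail to reject H₀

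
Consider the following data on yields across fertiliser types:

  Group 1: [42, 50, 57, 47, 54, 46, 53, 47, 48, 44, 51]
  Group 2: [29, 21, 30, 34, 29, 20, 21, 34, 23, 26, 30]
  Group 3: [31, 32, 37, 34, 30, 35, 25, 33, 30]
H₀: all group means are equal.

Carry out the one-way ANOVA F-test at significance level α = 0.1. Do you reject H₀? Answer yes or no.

Group means [49.00, 27.00, 31.89], grand mean 36.226
SSB = Σnᵢ(x̄ᵢ−x̄)² = 2900.530; SSW = ΣΣ(x−x̄ᵢ)² = 560.889
MSB = 2900.530/2 = 1450.2652; MSW = 560.889/28 = 20.0317
F = MSB/MSW = 72.3983
df = (2, 28)
p-value (upper-tail) = 0.00000
At α=0.1: p < α → reject H₀

reject H₀: yes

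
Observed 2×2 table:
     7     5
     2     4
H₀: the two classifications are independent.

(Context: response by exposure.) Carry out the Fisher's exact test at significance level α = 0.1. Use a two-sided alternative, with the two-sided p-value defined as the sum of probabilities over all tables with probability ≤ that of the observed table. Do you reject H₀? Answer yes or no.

Margins: r₁=12, r₂=6, c₁=9, c₂=9, n=18
p_obs = C(12,7)·C(6,2)/C(18,9); sum pmf over tables with pmf ≤ p_obs
p-value (two-sided) = 0.61991
At α=0.1: p ≥ α → fail to reject H₀

reject H₀: no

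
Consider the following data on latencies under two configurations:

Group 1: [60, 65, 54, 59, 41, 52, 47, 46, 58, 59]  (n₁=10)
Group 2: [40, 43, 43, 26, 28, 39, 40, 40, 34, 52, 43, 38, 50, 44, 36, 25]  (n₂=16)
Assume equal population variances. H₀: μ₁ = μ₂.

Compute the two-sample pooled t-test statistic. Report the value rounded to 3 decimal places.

x̄₁=54.100, s₁=7.520, n₁=10
x̄₂=38.812, s₂=7.687, n₂=16
s_p² = [9·7.520² + 15·7.687²]/24 = 58.1391
SE = √(s_p²·(1/10+1/16)) = 3.0737
t = (54.100−38.812)/3.0737 = 4.9737
df = 24

test statistic = 4.974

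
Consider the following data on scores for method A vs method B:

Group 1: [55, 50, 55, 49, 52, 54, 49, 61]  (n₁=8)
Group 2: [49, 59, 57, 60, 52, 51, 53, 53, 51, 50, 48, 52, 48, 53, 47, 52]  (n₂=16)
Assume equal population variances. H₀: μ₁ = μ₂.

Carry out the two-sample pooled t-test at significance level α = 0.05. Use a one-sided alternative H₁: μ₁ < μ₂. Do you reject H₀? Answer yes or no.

x̄₁=53.125, s₁=4.051, n₁=8
x̄₂=52.188, s₂=3.763, n₂=16
s_p² = [7·4.051² + 15·3.763²]/22 = 14.8778
SE = √(s_p²·(1/8+1/16)) = 1.6702
t = (53.125−52.188)/1.6702 = 0.5613
df = 22
p-value (one-sided, H₁ less) = 0.70987
At α=0.05: p ≥ α → fail to reject H₀

reject H₀: no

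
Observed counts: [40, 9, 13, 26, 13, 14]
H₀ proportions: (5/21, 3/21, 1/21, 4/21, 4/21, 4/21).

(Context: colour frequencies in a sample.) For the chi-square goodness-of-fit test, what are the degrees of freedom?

df = k − 1 = 6 − 1 = 5

degrees of freedom = 5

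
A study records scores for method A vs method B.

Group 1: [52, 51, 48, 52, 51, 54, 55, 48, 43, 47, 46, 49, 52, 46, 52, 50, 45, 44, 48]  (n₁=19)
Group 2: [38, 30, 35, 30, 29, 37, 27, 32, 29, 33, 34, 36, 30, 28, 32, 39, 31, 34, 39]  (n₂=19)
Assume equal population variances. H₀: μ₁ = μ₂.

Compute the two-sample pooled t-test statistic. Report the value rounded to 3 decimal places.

test statistic = 14.054

x̄₁=49.105, s₁=3.398, n₁=19
x̄₂=32.789, s₂=3.750, n₂=19
s_p² = [18·3.398² + 18·3.750²]/36 = 12.8041
SE = √(s_p²·(1/19+1/19)) = 1.1609
t = (49.105−32.789)/1.1609 = 14.0539
df = 36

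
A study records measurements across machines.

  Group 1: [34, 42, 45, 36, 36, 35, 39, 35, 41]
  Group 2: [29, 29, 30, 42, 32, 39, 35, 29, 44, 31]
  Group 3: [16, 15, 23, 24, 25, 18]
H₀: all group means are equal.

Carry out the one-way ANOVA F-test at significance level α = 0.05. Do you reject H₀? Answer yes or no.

reject H₀: yes

Group means [38.11, 34.00, 20.17], grand mean 32.160
SSB = Σnᵢ(x̄ᵢ−x̄)² = 1215.638; SSW = ΣΣ(x−x̄ᵢ)² = 505.722
MSB = 1215.638/2 = 607.8189; MSW = 505.722/22 = 22.9874
F = MSB/MSW = 26.4414
df = (2, 22)
p-value (upper-tail) = 0.00000
At α=0.05: p < α → reject H₀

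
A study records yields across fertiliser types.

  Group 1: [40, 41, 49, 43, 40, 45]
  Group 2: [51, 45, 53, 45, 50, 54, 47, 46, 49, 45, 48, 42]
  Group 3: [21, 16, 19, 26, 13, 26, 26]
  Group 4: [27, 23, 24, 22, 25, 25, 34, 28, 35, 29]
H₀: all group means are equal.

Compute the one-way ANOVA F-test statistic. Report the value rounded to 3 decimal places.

test statistic = 81.866

Group means [43.00, 47.92, 21.00, 27.20], grand mean 35.771
SSB = Σnᵢ(x̄ᵢ−x̄)² = 4345.655; SSW = ΣΣ(x−x̄ᵢ)² = 548.517
MSB = 4345.655/3 = 1448.5516; MSW = 548.517/31 = 17.6941
F = MSB/MSW = 81.8664
df = (3, 31)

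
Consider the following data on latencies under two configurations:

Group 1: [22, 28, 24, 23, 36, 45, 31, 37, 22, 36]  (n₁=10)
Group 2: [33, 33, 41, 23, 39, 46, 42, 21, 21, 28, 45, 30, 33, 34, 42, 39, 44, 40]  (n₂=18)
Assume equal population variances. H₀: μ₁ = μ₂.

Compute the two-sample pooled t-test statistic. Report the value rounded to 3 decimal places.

x̄₁=30.400, s₁=7.905, n₁=10
x̄₂=35.222, s₂=8.099, n₂=18
s_p² = [9·7.905² + 17·8.099²]/26 = 64.5197
SE = √(s_p²·(1/10+1/18)) = 3.1680
t = (30.400−35.222)/3.1680 = -1.5222
df = 26

test statistic = -1.522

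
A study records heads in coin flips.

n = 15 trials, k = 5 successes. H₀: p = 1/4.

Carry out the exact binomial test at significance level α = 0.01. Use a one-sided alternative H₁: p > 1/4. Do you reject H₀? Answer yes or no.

Exact binomial: n=15, k=5, p₀=1/4=0.2500
P(X≥5) from Σ C(n,i)·p₀^i·(1−p₀)^(n−i)
p-value (one-sided, H₁ greater) = 0.31351
At α=0.01: p ≥ α → fail to reject H₀

reject H₀: no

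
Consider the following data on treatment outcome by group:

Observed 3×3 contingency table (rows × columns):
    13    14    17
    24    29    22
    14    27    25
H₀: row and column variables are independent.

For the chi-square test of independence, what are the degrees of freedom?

df = (r−1)(c−1) = (3−1)·(3−1) = 4

degrees of freedom = 4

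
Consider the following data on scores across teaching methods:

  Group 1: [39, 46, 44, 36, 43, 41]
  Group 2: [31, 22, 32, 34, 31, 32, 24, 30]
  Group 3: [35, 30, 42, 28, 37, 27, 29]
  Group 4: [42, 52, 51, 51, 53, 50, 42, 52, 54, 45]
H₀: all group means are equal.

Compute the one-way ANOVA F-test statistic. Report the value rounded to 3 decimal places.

test statistic = 33.760

Group means [41.50, 29.50, 32.57, 49.20], grand mean 38.871
SSB = Σnᵢ(x̄ᵢ−x̄)² = 2088.670; SSW = ΣΣ(x−x̄ᵢ)² = 556.814
MSB = 2088.670/3 = 696.2232; MSW = 556.814/27 = 20.6228
F = MSB/MSW = 33.7600
df = (3, 27)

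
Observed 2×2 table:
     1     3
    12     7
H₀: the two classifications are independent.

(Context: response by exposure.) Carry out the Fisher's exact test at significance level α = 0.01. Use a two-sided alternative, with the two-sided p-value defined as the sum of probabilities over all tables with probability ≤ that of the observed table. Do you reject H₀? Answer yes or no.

reject H₀: no

Margins: r₁=4, r₂=19, c₁=13, c₂=10, n=23
p_obs = C(4,1)·C(19,12)/C(23,13); sum pmf over tables with pmf ≤ p_obs
p-value (two-sided) = 0.28063
At α=0.01: p ≥ α → fail to reject H₀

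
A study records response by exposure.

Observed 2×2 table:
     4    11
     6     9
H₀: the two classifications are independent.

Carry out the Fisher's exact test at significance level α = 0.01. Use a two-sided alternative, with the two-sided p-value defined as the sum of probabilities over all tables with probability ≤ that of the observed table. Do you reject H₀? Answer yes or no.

reject H₀: no

Margins: r₁=15, r₂=15, c₁=10, c₂=20, n=30
p_obs = C(15,4)·C(15,6)/C(30,10); sum pmf over tables with pmf ≤ p_obs
p-value (two-sided) = 0.69985
At α=0.01: p ≥ α → fail to reject H₀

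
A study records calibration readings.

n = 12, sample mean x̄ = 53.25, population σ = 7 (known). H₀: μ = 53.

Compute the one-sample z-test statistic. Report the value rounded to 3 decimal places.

test statistic = 0.124

SE = σ/√n = 7/√12 = 2.0207
z = (x̄−μ₀)/SE = (53.25−53)/2.0207 = 0.1237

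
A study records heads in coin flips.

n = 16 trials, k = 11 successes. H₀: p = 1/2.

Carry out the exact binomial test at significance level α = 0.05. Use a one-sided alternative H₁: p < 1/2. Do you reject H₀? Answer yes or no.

Exact binomial: n=16, k=11, p₀=1/2=0.5000
P(X≤11) from Σ C(n,i)·p₀^i·(1−p₀)^(n−i)
p-value (one-sided, H₁ less) = 0.96159
At α=0.05: p ≥ α → fail to reject H₀

reject H₀: no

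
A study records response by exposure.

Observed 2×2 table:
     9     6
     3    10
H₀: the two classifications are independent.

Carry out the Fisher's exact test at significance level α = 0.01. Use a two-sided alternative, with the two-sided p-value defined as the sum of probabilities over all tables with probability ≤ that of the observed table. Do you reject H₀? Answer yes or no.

reject H₀: no

Margins: r₁=15, r₂=13, c₁=12, c₂=16, n=28
p_obs = C(15,9)·C(13,3)/C(28,12); sum pmf over tables with pmf ≤ p_obs
p-value (two-sided) = 0.06707
At α=0.01: p ≥ α → fail to reject H₀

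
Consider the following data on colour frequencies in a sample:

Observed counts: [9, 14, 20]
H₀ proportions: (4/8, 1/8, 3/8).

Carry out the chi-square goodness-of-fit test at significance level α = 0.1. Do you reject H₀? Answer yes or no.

n = 43; E_i = n·p_i = [21.50, 5.38, 16.12]
χ² = (9−21.50)²/21.50 + (14−5.38)²/5.38 + (20−16.12)²/16.12 = 22.0388
df = 2
p-value (upper-tail) = 0.00002
At α=0.1: p < α → reject H₀

reject H₀: yes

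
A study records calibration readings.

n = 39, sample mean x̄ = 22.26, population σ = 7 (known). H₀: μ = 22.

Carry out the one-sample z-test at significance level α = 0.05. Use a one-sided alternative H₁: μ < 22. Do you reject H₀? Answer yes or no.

SE = σ/√n = 7/√39 = 1.1209
z = (x̄−μ₀)/SE = (22.26−22)/1.1209 = 0.2320
p-value (one-sided, H₁ less) = 0.59171
At α=0.05: p ≥ α → fail to reject H₀

reject H₀: no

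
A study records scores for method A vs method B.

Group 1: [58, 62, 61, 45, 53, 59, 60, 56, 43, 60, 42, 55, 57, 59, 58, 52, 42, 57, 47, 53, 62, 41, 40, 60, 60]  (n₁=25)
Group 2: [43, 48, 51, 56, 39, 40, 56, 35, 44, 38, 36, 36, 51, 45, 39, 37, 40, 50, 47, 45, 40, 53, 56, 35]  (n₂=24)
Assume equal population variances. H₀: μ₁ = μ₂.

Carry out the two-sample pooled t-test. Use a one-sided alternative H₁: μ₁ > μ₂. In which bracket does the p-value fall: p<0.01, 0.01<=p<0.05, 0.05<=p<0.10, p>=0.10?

p-value bracket: p<0.01

x̄₁=53.680, s₁=7.454, n₁=25
x̄₂=44.167, s₂=7.063, n₂=24
s_p² = [24·7.454² + 23·7.063²]/47 = 52.7824
SE = √(s_p²·(1/25+1/24)) = 2.0762
t = (53.680−44.167)/2.0762 = 4.5821
df = 47
p-value (one-sided, H₁ greater) = 0.00002
→ bracket: p<0.01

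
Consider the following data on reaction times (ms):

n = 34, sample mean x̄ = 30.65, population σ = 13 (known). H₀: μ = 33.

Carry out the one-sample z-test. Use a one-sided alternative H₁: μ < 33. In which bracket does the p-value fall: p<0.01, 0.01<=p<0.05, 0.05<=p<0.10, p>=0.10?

SE = σ/√n = 13/√34 = 2.2295
z = (x̄−μ₀)/SE = (30.65−33)/2.2295 = -1.0541
p-value (one-sided, H₁ less) = 0.14593
→ bracket: p>=0.10

p-value bracket: p>=0.10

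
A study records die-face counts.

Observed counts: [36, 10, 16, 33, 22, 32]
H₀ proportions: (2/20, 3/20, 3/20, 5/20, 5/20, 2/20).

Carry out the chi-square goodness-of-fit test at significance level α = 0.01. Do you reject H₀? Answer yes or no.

n = 149; E_i = n·p_i = [14.90, 22.35, 22.35, 37.25, 37.25, 14.90]
χ² = (36−14.90)²/14.90 + (10−22.35)²/22.35 + (16−22.35)²/22.35 + (33−37.25)²/37.25 + (22−37.25)²/37.25 + (32−14.90)²/14.90 = 64.8613
df = 5
p-value (upper-tail) = 0.00000
At α=0.01: p < α → reject H₀

reject H₀: yes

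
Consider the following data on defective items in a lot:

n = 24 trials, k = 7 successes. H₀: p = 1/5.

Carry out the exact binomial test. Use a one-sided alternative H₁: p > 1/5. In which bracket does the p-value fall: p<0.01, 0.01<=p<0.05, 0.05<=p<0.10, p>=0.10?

p-value bracket: p>=0.10

Exact binomial: n=24, k=7, p₀=1/5=0.2000
P(X≥7) from Σ C(n,i)·p₀^i·(1−p₀)^(n−i)
p-value (one-sided, H₁ greater) = 0.18893
→ bracket: p>=0.10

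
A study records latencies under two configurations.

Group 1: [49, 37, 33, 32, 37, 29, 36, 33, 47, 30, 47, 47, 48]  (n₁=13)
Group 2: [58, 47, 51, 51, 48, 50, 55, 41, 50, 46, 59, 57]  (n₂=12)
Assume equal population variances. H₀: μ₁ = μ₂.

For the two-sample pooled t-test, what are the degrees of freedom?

degrees of freedom = 23

df = n₁ + n₂ − 2 = 13 + 12 − 2 = 23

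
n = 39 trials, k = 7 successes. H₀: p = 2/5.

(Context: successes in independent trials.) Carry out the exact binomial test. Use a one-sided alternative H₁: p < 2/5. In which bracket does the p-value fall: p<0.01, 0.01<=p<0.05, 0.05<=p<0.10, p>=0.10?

p-value bracket: p<0.01

Exact binomial: n=39, k=7, p₀=2/5=0.4000
P(X≤7) from Σ C(n,i)·p₀^i·(1−p₀)^(n−i)
p-value (one-sided, H₁ less) = 0.00286
→ bracket: p<0.01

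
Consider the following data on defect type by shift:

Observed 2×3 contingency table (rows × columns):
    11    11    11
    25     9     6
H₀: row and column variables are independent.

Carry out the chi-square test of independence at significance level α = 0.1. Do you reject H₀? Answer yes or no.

reject H₀: yes

Row totals [33, 40], col totals [36, 20, 17], n=73
χ² = (11−16.27)²/16.27 + (11−9.04)²/9.04 + (11−7.68)²/7.68 + (25−19.73)²/19.73 + (9−10.96)²/10.96 + (6−9.32)²/9.32 = 6.5036
df = 2
p-value (upper-tail) = 0.03870
At α=0.1: p < α → reject H₀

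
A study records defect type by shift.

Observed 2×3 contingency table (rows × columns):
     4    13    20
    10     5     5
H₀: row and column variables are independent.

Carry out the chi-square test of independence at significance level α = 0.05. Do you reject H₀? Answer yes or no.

reject H₀: yes

Row totals [37, 20], col totals [14, 18, 25], n=57
χ² = (4−9.09)²/9.09 + (13−11.68)²/11.68 + (20−16.23)²/16.23 + (10−4.91)²/4.91 + (5−6.32)²/6.32 + (5−8.77)²/8.77 = 11.0387
df = 2
p-value (upper-tail) = 0.00401
At α=0.05: p < α → reject H₀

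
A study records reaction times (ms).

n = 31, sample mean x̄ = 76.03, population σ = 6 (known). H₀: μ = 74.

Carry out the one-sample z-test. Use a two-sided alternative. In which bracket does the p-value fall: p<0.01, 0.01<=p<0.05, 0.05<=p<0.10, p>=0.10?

SE = σ/√n = 6/√31 = 1.0776
z = (x̄−μ₀)/SE = (76.03−74)/1.0776 = 1.8838
p-value (two-sided) = 0.05960
→ bracket: 0.05<=p<0.10

p-value bracket: 0.05<=p<0.10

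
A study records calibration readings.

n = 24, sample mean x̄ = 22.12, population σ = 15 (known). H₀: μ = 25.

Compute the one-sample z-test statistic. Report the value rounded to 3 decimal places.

test statistic = -0.941

SE = σ/√n = 15/√24 = 3.0619
z = (x̄−μ₀)/SE = (22.12−25)/3.0619 = -0.9406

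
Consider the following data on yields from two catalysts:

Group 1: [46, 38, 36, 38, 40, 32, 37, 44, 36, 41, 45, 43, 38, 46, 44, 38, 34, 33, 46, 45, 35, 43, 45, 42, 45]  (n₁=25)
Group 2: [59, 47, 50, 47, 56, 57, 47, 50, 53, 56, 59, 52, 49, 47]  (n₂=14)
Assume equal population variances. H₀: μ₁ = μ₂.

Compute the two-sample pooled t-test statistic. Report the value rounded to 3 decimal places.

x̄₁=40.400, s₁=4.518, n₁=25
x̄₂=52.071, s₂=4.582, n₂=14
s_p² = [24·4.518² + 13·4.582²]/37 = 20.6197
SE = √(s_p²·(1/25+1/14)) = 1.5158
t = (40.400−52.071)/1.5158 = -7.6999
df = 37

test statistic = -7.700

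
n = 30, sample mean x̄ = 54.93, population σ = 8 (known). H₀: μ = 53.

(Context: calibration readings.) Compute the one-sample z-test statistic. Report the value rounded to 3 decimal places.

test statistic = 1.321

SE = σ/√n = 8/√30 = 1.4606
z = (x̄−μ₀)/SE = (54.93−53)/1.4606 = 1.3214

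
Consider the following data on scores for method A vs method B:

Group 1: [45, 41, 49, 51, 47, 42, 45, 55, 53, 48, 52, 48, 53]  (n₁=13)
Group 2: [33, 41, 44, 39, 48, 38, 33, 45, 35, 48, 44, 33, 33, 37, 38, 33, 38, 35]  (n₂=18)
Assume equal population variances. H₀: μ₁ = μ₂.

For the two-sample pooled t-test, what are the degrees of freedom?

degrees of freedom = 29

df = n₁ + n₂ − 2 = 13 + 18 − 2 = 29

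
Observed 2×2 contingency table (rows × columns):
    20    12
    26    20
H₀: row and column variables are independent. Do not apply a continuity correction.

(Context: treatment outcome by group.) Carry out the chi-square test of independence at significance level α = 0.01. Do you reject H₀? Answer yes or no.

reject H₀: no

Row totals [32, 46], col totals [46, 32], n=78
χ² = (20−18.87)²/18.87 + (12−13.13)²/13.13 + (26−27.13)²/27.13 + (20−18.87)²/18.87 = 0.2788
df = 1
p-value (upper-tail) = 0.59751
At α=0.01: p ≥ α → fail to reject H₀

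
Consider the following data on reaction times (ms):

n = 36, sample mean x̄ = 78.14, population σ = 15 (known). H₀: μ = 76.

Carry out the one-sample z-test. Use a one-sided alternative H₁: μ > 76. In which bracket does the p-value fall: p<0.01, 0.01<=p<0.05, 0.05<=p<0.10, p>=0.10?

SE = σ/√n = 15/√36 = 2.5000
z = (x̄−μ₀)/SE = (78.14−76)/2.5000 = 0.8560
p-value (one-sided, H₁ greater) = 0.19600
→ bracket: p>=0.10

p-value bracket: p>=0.10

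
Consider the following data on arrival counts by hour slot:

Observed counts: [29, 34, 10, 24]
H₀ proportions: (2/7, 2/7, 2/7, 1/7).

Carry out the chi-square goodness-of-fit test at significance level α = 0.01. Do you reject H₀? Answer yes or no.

n = 97; E_i = n·p_i = [27.71, 27.71, 27.71, 13.86]
χ² = (29−27.71)²/27.71 + (34−27.71)²/27.71 + (10−27.71)²/27.71 + (24−13.86)²/13.86 = 20.2320
df = 3
p-value (upper-tail) = 0.00015
At α=0.01: p < α → reject H₀

reject H₀: yes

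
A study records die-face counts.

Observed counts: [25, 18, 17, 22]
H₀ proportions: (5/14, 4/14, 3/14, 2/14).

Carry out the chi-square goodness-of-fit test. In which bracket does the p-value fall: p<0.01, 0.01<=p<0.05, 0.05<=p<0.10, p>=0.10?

p-value bracket: 0.01<=p<0.05

n = 82; E_i = n·p_i = [29.29, 23.43, 17.57, 11.71]
χ² = (25−29.29)²/29.29 + (18−23.43)²/23.43 + (17−17.57)²/17.57 + (22−11.71)²/11.71 = 10.9350
df = 3
p-value (upper-tail) = 0.01208
→ bracket: 0.01<=p<0.05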